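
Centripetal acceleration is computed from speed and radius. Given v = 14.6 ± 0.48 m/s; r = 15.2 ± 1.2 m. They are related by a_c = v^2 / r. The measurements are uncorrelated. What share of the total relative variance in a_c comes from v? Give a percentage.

41.0%

(δa_c/a_c)² = (2·δv/v)² + (-1·δr/r)²
  v term: (2×0.0329)² = 0.00432
  r term: (-1×0.0789)² = 0.00623
Total = 0.0106. Share from v = 0.00432/0.0106 = 0.410.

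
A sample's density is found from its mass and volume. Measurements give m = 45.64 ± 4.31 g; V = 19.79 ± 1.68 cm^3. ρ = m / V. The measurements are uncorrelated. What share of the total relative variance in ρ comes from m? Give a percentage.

55.3%

(δρ/ρ)² = (1·δm/m)² + (-1·δV/V)²
  m term: (1×0.0944)² = 0.00892
  V term: (-1×0.0849)² = 0.00721
Total = 0.0161. Share from m = 0.00892/0.0161 = 0.553.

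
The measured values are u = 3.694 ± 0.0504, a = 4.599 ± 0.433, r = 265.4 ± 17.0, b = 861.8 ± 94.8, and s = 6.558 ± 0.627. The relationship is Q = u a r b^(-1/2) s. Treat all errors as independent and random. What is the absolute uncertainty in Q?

160

Since Q is a product/quotient, work with relative uncertainties:
  (1·δu/u)² = (1×0.0136)² = 0.000186;  (1·δa/a)² = (1×0.0942)² = 0.00886;  (1·δr/r)² = (1×0.0641)² = 0.00410;  (−½·δb/b)² = (-0.5×0.110)² = 0.00303;  (1·δs/s)² = (1×0.0956)² = 0.00914
δQ/Q = √(0.0253) = 0.159
Q = 1007, so δQ = 0.159 × 1007 = 160.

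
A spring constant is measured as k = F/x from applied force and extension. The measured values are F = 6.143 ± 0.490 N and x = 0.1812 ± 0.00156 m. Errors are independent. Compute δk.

2.72 N/m

Since k is a product/quotient, work with relative uncertainties:
  (1·δF/F)² = (1×0.0798)² = 0.00636;  (-1·δx/x)² = (-1×0.00861)² = 7.41e-05
δk/k = √(0.00644) = 0.0802
k = 33.90 N/m, so δk = 0.0802 × 33.90 = 2.72 N/m.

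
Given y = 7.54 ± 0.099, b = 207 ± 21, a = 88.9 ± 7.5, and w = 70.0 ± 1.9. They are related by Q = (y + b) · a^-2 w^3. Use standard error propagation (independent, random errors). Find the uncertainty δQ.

1970

Let u = y + b = 215. δu = √(δy² + δb²) = √(0.00980 + 441) = 21.0, so δu/u = 0.0979.
Q is then a monomial in u, a, w:
δQ/Q = √((δu/u)² + (-2·δa/a)² + (3·δw/w)²) = √(0.00958 + 0.0285 + 0.00663) = 0.211
Q = 9310, so δQ = 0.211 × 9310 = 1970.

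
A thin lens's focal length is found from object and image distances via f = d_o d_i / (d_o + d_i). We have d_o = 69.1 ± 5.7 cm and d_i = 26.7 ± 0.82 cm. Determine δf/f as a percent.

3.19%

∂f/∂d_o = (d_i/(d_o+d_i))² = 0.0777;  ∂f/∂d_i = (d_o/(d_o+d_i))² = 0.520
δf = √((∂f/∂d_o · δd_o)² + (∂f/∂d_i · δd_i)²) = √(0.196 + 0.182) = 0.615 cm
f = 19.3 cm, so δf/f = 0.615/19.3 = 0.0319.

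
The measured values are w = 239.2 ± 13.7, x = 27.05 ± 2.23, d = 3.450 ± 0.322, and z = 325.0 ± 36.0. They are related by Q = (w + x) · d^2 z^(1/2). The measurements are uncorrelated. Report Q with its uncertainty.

Let u = w + x = 266.2. δu = √(δw² + δx²) = √(188 + 4.97) = 13.9, so δu/u = 0.0521.
Q is then a monomial in u, d, z:
δQ/Q = √((δu/u)² + (2·δd/d)² + (½·δz/z)²) = √(0.00272 + 0.0348 + 0.00307) = 0.202
Q = 57130, so δQ = 0.202 × 57130 = 11500.

57130 ± 11500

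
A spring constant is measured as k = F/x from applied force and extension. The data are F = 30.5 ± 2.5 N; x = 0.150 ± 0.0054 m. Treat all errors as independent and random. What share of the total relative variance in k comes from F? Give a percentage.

83.8%

(δk/k)² = (1·δF/F)² + (-1·δx/x)²
  F term: (1×0.0820)² = 0.00672
  x term: (-1×0.0360)² = 0.00130
Total = 0.00801. Share from F = 0.00672/0.00801 = 0.838.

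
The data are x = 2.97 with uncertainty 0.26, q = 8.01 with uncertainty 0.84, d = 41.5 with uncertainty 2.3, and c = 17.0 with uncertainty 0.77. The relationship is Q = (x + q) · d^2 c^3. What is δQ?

1.79e+07

Let u = x + q = 11.0. δu = √(δx² + δq²) = √(0.0676 + 0.706) = 0.879, so δu/u = 0.0801.
Q is then a monomial in u, d, c:
δQ/Q = √((δu/u)² + (2·δd/d)² + (3·δc/c)²) = √(0.00641 + 0.0123 + 0.0185) = 0.193
Q = 9.29e+07, so δQ = 0.193 × 9.29e+07 = 1.79e+07.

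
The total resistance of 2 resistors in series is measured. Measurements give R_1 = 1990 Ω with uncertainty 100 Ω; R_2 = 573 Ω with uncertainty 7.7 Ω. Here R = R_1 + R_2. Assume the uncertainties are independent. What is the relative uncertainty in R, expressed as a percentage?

3.91%

Each term contributes (cᵢ δxᵢ)² to (δR)²:
  (δR_1)² = 10000;  (δR_2)² = 59.3
δR = √(10100) = 100 Ω
R = 2560 Ω, so δR/R = 100/2560 = 0.0391.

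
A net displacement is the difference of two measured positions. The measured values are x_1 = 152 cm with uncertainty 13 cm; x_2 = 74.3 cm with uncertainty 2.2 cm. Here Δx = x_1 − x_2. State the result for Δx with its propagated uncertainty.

For a sum/difference, combine absolute errors in quadrature:
  (δx_1)² = 169;  (δx_2)² = 4.84
δΔx = √(174) = 13.2 cm
Δx = 77.7 cm.

77.7 ± 13.2 cm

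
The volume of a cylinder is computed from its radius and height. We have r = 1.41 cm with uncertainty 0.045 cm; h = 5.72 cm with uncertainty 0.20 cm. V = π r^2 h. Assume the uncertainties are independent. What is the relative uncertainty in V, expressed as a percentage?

7.28%

Relative error in a monomial: (δV/V)² = Σ (nᵢ · δxᵢ/xᵢ)².
  (2·δr/r)² = (2×0.0319)² = 0.00407;  (1·δh/h)² = (1×0.0350)² = 0.00122
δV/V = √(0.00530) = 0.0728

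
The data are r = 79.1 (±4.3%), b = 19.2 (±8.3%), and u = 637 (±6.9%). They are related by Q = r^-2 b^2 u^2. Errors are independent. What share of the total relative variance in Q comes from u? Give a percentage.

(δQ/Q)² = (-2·δr/r)² + (2·δb/b)² + (2·δu/u)²
  r term: (-2×0.0430)² = 0.00740
  b term: (2×0.0830)² = 0.0276
  u term: (2×0.0690)² = 0.0190
Total = 0.0540. Share from u = 0.0190/0.0540 = 0.353.

35.3%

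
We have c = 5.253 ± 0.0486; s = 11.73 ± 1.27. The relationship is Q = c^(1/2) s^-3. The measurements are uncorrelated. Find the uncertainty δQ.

0.000461

Each factor contributes (exponent × relative error)² to (δQ/Q)²:
  (½·δc/c)² = (0.5×0.00925)² = 2.14e-05;  (-3·δs/s)² = (-3×0.108)² = 0.106
δQ/Q = √(0.106) = 0.325
Q = 0.001420, so δQ = 0.325 × 0.001420 = 0.000461.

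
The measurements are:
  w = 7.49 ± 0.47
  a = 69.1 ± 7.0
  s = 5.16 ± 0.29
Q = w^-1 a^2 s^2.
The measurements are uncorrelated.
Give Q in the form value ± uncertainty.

Q is a product of powers, so relative uncertainties combine in quadrature:
  (-1·δw/w)² = (-1×0.0628)² = 0.00394;  (2·δa/a)² = (2×0.101)² = 0.0410;  (2·δs/s)² = (2×0.0562)² = 0.0126
δQ/Q = √(0.0576) = 0.240
Q = 17000, so δQ = 0.240 × 17000 = 4070.

17000 ± 4070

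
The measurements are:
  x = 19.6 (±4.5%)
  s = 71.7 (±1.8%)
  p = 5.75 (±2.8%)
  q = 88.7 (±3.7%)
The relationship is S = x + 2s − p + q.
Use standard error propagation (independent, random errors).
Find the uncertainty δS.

Sums and differences: (δS)² = Σ (cᵢ δxᵢ)².
  (δx)² = 0.778;  (2·δs)² = 6.66;  (δp)² = 0.0259;  (δq)² = 10.8
δS = √(18.2) = 4.27

4.27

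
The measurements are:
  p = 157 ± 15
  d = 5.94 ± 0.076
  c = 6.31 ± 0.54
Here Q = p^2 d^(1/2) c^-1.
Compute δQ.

1990

Products/powers → add relative errors in quadrature, weighted by exponent:
  (2·δp/p)² = (2×0.0955)² = 0.0365;  (½·δd/d)² = (0.5×0.0128)² = 4.09e-05;  (-1·δc/c)² = (-1×0.0856)² = 0.00732
δQ/Q = √(0.0439) = 0.209
Q = 9520, so δQ = 0.209 × 9520 = 1990.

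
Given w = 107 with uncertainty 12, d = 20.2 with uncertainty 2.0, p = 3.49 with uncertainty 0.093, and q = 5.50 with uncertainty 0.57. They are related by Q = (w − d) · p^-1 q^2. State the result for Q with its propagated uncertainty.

Let u = w − d = 86.8. δu = √(δw² + δd²) = √(144 + 4.00) = 12.2, so δu/u = 0.140.
Q is then a monomial in u, p, q:
δQ/Q = √((δu/u)² + (-1·δp/p)² + (2·δq/q)²) = √(0.0196 + 0.000710 + 0.0430) = 0.252
Q = 752, so δQ = 0.252 × 752 = 189.

752 ± 189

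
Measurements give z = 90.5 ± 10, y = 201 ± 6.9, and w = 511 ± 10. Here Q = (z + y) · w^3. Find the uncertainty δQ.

Let u = z + y = 292. δu = √(δz² + δy²) = √(100 + 47.6) = 12.1, so δu/u = 0.0417.
Q is then a monomial in u, w:
δQ/Q = √((δu/u)² + (3·δw/w)²) = √(0.00174 + 0.00345) = 0.0720
Q = 3.89e+10, so δQ = 0.0720 × 3.89e+10 = 2.8e+09.

2.8e+09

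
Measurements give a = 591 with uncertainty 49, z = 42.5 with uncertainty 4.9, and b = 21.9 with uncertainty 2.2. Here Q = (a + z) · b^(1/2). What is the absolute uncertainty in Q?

Let u = a + z = 634. δu = √(δa² + δz²) = √(2400 + 24.0) = 49.2, so δu/u = 0.0777.
Q is then a monomial in u, b:
δQ/Q = √((δu/u)² + (½·δb/b)²) = √(0.00604 + 0.00252) = 0.0925
Q = 2960, so δQ = 0.0925 × 2960 = 274.

274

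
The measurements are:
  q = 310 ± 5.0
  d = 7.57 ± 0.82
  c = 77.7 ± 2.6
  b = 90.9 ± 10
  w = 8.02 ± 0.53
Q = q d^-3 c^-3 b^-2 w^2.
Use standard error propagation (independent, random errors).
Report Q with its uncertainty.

(1.19 ± 0.506) × 10^-8

Each factor contributes (exponent × relative error)² to (δQ/Q)²:
  (1·δq/q)² = (1×0.0161)² = 0.000260;  (-3·δd/d)² = (-3×0.108)² = 0.106;  (-3·δc/c)² = (-3×0.0335)² = 0.0101;  (-2·δb/b)² = (-2×0.110)² = 0.0484;  (2·δw/w)² = (2×0.0661)² = 0.0175
δQ/Q = √(0.182) = 0.426
Q = 1.19e-08, so δQ = 0.426 × 1.19e-08 = 5.06e-09.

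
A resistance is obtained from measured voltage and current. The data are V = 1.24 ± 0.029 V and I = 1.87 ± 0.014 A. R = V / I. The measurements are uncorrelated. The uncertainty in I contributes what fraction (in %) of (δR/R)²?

9.30%

(δR/R)² = (1·δV/V)² + (-1·δI/I)²
  V term: (1×0.0234)² = 0.000547
  I term: (-1×0.00749)² = 5.6e-05
Total = 0.000603. Share from I = 5.6e-05/0.000603 = 0.0930.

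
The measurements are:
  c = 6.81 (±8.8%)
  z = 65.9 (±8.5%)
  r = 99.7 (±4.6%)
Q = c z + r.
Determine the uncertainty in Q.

55.1

Let p = c·z = 449. δp/p = √((1·δc/c)² + (1·δz/z)²) = √(0.00774 + 0.00723) = 0.122, so δp = 54.9.
Q = p + r: δQ = √(δp² + δr²) = √(3010 + 21.0) = 55.1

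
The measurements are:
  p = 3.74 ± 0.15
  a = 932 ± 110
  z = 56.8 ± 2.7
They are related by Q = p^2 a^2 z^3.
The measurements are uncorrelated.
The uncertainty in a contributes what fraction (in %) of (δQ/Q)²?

67.5%

(δQ/Q)² = (2·δp/p)² + (2·δa/a)² + (3·δz/z)²
  p term: (2×0.0401)² = 0.00643
  a term: (2×0.118)² = 0.0557
  z term: (3×0.0475)² = 0.0203
Total = 0.0825. Share from a = 0.0557/0.0825 = 0.675.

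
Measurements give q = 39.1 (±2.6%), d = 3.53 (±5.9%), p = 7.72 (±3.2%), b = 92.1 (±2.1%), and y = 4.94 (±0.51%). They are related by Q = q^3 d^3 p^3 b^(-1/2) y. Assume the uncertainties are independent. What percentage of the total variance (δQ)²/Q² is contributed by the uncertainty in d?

67.0%

(δQ/Q)² = (3·δq/q)² + (3·δd/d)² + (3·δp/p)² + (−½·δb/b)² + (1·δy/y)²
  q term: (3×0.0260)² = 0.00608
  d term: (3×0.0590)² = 0.0313
  p term: (3×0.0320)² = 0.00922
  b term: (-0.5×0.0210)² = 0.000110
  y term: (1×0.00510)² = 2.6e-05
Total = 0.0468. Share from d = 0.0313/0.0468 = 0.670.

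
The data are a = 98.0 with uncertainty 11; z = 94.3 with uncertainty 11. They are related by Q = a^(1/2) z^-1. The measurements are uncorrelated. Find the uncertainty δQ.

Since Q is a product/quotient, work with relative uncertainties:
  (½·δa/a)² = (0.5×0.112)² = 0.00315;  (-1·δz/z)² = (-1×0.117)² = 0.0136
δQ/Q = √(0.0168) = 0.129
Q = 0.105, so δQ = 0.129 × 0.105 = 0.0136.

0.0136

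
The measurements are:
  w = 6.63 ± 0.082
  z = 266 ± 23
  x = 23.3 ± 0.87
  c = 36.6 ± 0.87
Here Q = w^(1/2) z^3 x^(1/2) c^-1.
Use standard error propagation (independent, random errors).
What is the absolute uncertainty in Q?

1.67e+06

For a monomial Q ∝ w^(1/2), z^3, x^(1/2), c^-1, fractional errors add in quadrature:
  (½·δw/w)² = (0.5×0.0124)² = 3.82e-05;  (3·δz/z)² = (3×0.0865)² = 0.0673;  (½·δx/x)² = (0.5×0.0373)² = 0.000349;  (-1·δc/c)² = (-1×0.0238)² = 0.000565
δQ/Q = √(0.0682) = 0.261
Q = 6.39e+06, so δQ = 0.261 × 6.39e+06 = 1.67e+06.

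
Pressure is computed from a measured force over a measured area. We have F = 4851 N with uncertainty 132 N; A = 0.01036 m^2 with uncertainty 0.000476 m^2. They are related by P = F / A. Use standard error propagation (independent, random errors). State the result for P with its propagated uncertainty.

468200 ± 25000 Pa

Since P is a product/quotient, work with relative uncertainties:
  (1·δF/F)² = (1×0.0272)² = 0.000740;  (-1·δA/A)² = (-1×0.0459)² = 0.00211
δP/P = √(0.00285) = 0.0534
P = 468200 Pa, so δP = 0.0534 × 468200 = 25000 Pa.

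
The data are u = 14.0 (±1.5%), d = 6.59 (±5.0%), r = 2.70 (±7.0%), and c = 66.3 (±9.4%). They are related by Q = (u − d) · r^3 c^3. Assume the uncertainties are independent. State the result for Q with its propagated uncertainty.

(4.25 ± 1.51) × 10^7

Let w = u − d = 7.41. δw = √(δu² + δd²) = √(0.0441 + 0.109) = 0.391, so δw/w = 0.0527.
Q is then a monomial in w, r, c:
δQ/Q = √((δw/w)² + (3·δr/r)² + (3·δc/c)²) = √(0.00278 + 0.0441 + 0.0795) = 0.356
Q = 4.25e+07, so δQ = 0.356 × 4.25e+07 = 1.51e+07.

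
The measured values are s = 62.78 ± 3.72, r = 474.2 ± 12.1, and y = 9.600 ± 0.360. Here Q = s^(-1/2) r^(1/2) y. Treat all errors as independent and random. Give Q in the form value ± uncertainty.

Products/powers → add relative errors in quadrature, weighted by exponent:
  (−½·δs/s)² = (-0.5×0.0593)² = 0.000878;  (½·δr/r)² = (0.5×0.0255)² = 0.000163;  (1·δy/y)² = (1×0.0375)² = 0.00141
δQ/Q = √(0.00245) = 0.0495
Q = 26.38, so δQ = 0.0495 × 26.38 = 1.31.

26.38 ± 1.31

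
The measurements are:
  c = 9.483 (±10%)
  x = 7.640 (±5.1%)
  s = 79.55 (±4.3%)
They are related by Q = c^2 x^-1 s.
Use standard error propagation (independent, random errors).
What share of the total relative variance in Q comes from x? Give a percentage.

5.85%

(δQ/Q)² = (2·δc/c)² + (-1·δx/x)² + (1·δs/s)²
  c term: (2×0.100)² = 0.0400
  x term: (-1×0.0510)² = 0.00260
  s term: (1×0.0430)² = 0.00185
Total = 0.0445. Share from x = 0.00260/0.0445 = 0.0585.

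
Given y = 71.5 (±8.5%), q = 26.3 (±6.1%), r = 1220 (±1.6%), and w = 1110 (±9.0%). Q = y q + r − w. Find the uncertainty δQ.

222

Let p = y·q = 1880. δp/p = √((1·δy/y)² + (1·δq/q)²) = √(0.00723 + 0.00372) = 0.105, so δp = 197.
Q = p + r − w: δQ = √(δp² + δr² + δw²) = √(38700 + 381 + 9980) = 222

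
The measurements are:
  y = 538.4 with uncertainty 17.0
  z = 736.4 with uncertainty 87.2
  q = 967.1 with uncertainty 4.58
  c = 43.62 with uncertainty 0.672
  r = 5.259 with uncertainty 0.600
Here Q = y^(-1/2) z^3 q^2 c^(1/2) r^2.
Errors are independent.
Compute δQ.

Q is a product of powers, so relative uncertainties combine in quadrature:
  (−½·δy/y)² = (-0.5×0.0316)² = 0.000249;  (3·δz/z)² = (3×0.118)² = 0.126;  (2·δq/q)² = (2×0.00474)² = 8.97e-05;  (½·δc/c)² = (0.5×0.0154)² = 5.93e-05;  (2·δr/r)² = (2×0.114)² = 0.0521
δQ/Q = √(0.179) = 0.423
Q = 2.94e+15, so δQ = 0.423 × 2.94e+15 = 1.24e+15.

1.24e+15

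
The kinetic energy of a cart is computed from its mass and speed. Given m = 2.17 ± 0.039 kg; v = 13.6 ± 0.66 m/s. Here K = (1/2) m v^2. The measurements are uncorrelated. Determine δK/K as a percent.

9.87%

Relative error in a monomial: (δK/K)² = Σ (nᵢ · δxᵢ/xᵢ)².
  (1·δm/m)² = (1×0.0180)² = 0.000323;  (2·δv/v)² = (2×0.0485)² = 0.00942
δK/K = √(0.00974) = 0.0987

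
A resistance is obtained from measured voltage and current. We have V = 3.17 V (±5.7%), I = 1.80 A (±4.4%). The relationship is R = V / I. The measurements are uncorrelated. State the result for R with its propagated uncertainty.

Products/powers → add relative errors in quadrature, weighted by exponent:
  (1·δV/V)² = (1×0.0570)² = 0.00325;  (-1·δI/I)² = (-1×0.0440)² = 0.00194
δR/R = √(0.00518) = 0.0720
R = 1.76 Ω, so δR = 0.0720 × 1.76 = 0.127 Ω.

1.76 ± 0.127 Ω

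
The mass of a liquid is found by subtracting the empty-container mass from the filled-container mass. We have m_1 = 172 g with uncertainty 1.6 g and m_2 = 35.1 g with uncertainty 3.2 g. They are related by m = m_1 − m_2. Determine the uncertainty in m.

m is a linear combination, so absolute uncertainties add in quadrature:
  (δm_1)² = 2.56;  (δm_2)² = 10.2
δm = √(12.8) = 3.58 g

3.58 g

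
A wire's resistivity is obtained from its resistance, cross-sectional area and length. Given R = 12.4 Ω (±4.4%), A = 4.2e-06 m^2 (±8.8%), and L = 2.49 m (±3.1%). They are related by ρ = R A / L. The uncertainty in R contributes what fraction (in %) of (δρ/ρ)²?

18.2%

(δρ/ρ)² = (1·δR/R)² + (1·δA/A)² + (-1·δL/L)²
  R term: (1×0.0440)² = 0.00194
  A term: (1×0.0880)² = 0.00774
  L term: (-1×0.0310)² = 0.000961
Total = 0.0106. Share from R = 0.00194/0.0106 = 0.182.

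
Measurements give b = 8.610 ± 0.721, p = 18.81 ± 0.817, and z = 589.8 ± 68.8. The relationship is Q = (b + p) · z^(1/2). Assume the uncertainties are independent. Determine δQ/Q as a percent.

7.06%

Let u = b + p = 27.42. δu = √(δb² + δp²) = √(0.520 + 0.667) = 1.09, so δu/u = 0.0397.
Q is then a monomial in u, z:
δQ/Q = √((δu/u)² + (½·δz/z)²) = √(0.00158 + 0.00340) = 0.0706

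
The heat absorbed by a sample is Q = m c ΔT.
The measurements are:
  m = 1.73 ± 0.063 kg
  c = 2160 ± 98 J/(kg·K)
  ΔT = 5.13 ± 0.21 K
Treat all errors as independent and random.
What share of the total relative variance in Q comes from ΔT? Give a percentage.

(δQ/Q)² = (1·δm/m)² + (1·δc/c)² + (1·δΔT/ΔT)²
  m term: (1×0.0364)² = 0.00133
  c term: (1×0.0454)² = 0.00206
  ΔT term: (1×0.0409)² = 0.00168
Total = 0.00506. Share from ΔT = 0.00168/0.00506 = 0.331.

33.1%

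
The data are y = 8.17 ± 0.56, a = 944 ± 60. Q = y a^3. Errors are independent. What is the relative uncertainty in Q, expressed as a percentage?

Q is a product of powers, so relative uncertainties combine in quadrature:
  (1·δy/y)² = (1×0.0685)² = 0.00470;  (3·δa/a)² = (3×0.0636)² = 0.0364
δQ/Q = √(0.0411) = 0.203

20.3%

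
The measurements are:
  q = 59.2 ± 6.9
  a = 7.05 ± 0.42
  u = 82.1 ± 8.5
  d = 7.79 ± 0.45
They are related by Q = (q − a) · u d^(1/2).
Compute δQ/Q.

0.171

Let w = q − a = 52.2. δw = √(δq² + δa²) = √(47.6 + 0.176) = 6.91, so δw/w = 0.133.
Q is then a monomial in w, u, d:
δQ/Q = √((δw/w)² + (1·δu/u)² + (½·δd/d)²) = √(0.0176 + 0.0107 + 0.000834) = 0.171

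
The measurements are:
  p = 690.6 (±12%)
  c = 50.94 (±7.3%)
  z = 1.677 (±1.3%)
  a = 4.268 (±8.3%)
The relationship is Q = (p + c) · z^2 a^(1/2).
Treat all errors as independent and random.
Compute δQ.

526

Let u = p + c = 741.5. δu = √(δp² + δc²) = √(6870 + 13.8) = 83.0, so δu/u = 0.112.
Q is then a monomial in u, z, a:
δQ/Q = √((δu/u)² + (2·δz/z)² + (½·δa/a)²) = √(0.0125 + 0.000676 + 0.00172) = 0.122
Q = 4308, so δQ = 0.122 × 4308 = 526.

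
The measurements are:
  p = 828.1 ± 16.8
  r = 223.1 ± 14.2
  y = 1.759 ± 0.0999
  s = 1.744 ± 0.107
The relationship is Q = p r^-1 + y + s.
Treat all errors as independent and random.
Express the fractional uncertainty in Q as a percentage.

Let w = p·r^-1 = 3.712. δw/w = √((1·δp/p)² + (-1·δr/r)²) = √(0.000412 + 0.00405) = 0.0668, so δw = 0.248.
Q = w + y + s: δQ = √(δw² + δy² + δs²) = √(0.0615 + 0.00998 + 0.0114) = 0.288
Q = 7.215, so δQ/Q = 0.288/7.215 = 0.0399.

3.99%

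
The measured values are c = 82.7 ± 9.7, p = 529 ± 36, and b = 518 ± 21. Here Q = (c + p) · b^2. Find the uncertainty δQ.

Let u = c + p = 612. δu = √(δc² + δp²) = √(94.1 + 1300) = 37.3, so δu/u = 0.0610.
Q is then a monomial in u, b:
δQ/Q = √((δu/u)² + (2·δb/b)²) = √(0.00372 + 0.00657) = 0.101
Q = 1.64e+08, so δQ = 0.101 × 1.64e+08 = 1.66e+07.

1.66e+07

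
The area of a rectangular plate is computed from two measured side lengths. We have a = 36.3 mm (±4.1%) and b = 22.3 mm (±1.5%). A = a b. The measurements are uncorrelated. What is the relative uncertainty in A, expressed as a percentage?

Each factor contributes (exponent × relative error)² to (δA/A)²:
  (1·δa/a)² = (1×0.0410)² = 0.00168;  (1·δb/b)² = (1×0.0150)² = 0.000225
δA/A = √(0.00191) = 0.0437

4.37%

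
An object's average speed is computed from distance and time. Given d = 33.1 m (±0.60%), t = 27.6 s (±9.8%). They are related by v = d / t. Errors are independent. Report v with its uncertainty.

1.20 ± 0.118 m/s

For a monomial v ∝ d, t^-1, fractional errors add in quadrature:
  (1·δd/d)² = (1×0.00600)² = 3.6e-05;  (-1·δt/t)² = (-1×0.0980)² = 0.00960
δv/v = √(0.00964) = 0.0982
v = 1.20 m/s, so δv = 0.0982 × 1.20 = 0.118 m/s.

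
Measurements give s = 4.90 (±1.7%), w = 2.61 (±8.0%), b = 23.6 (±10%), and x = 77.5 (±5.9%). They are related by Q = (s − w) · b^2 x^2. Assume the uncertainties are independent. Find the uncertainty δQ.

1.93e+06

Let u = s − w = 2.29. δu = √(δs² + δw²) = √(0.00694 + 0.0436) = 0.225, so δu/u = 0.0982.
Q is then a monomial in u, b, x:
δQ/Q = √((δu/u)² + (2·δb/b)² + (2·δx/x)²) = √(0.00964 + 0.0400 + 0.0139) = 0.252
Q = 7.66e+06, so δQ = 0.252 × 7.66e+06 = 1.93e+06.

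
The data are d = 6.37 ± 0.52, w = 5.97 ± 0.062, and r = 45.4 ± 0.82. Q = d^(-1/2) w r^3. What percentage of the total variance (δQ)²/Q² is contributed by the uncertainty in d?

(δQ/Q)² = (−½·δd/d)² + (1·δw/w)² + (3·δr/r)²
  d term: (-0.5×0.0816)² = 0.00167
  w term: (1×0.0104)² = 0.000108
  r term: (3×0.0181)² = 0.00294
Total = 0.00471. Share from d = 0.00167/0.00471 = 0.354.

35.4%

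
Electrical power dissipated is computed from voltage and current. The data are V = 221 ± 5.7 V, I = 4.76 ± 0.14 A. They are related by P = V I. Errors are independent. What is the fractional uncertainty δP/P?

0.0391

Each factor contributes (exponent × relative error)² to (δP/P)²:
  (1·δV/V)² = (1×0.0258)² = 0.000665;  (1·δI/I)² = (1×0.0294)² = 0.000865
δP/P = √(0.00153) = 0.0391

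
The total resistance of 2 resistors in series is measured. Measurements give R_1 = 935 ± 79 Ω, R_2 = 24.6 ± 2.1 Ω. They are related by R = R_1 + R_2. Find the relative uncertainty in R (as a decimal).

R is a linear combination, so absolute uncertainties add in quadrature:
  (δR_1)² = 6240;  (δR_2)² = 4.41
δR = √(6250) = 79.0 Ω
R = 960 Ω, so δR/R = 79.0/960 = 0.0824.

0.0824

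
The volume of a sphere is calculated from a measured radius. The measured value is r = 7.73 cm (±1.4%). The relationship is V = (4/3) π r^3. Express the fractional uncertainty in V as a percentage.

4.20%

V ∝ r^3, so δV/V = |3| · δr/r = 3 × 0.0140 = 0.0420.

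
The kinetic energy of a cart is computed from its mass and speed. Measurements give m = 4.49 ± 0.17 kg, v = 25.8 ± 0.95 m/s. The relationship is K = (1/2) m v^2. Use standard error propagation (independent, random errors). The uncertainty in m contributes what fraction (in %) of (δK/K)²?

20.9%

(δK/K)² = (1·δm/m)² + (2·δv/v)²
  m term: (1×0.0379)² = 0.00143
  v term: (2×0.0368)² = 0.00542
Total = 0.00686. Share from m = 0.00143/0.00686 = 0.209.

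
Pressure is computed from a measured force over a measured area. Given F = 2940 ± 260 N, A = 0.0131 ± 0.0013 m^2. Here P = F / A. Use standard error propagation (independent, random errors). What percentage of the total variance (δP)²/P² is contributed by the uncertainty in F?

44.3%

(δP/P)² = (1·δF/F)² + (-1·δA/A)²
  F term: (1×0.0884)² = 0.00782
  A term: (-1×0.0992)² = 0.00985
Total = 0.0177. Share from F = 0.00782/0.0177 = 0.443.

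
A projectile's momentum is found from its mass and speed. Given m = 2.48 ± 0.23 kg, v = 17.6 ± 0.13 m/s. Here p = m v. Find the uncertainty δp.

For a monomial p ∝ m, v, fractional errors add in quadrature:
  (1·δm/m)² = (1×0.0927)² = 0.00860;  (1·δv/v)² = (1×0.00739)² = 5.46e-05
δp/p = √(0.00866) = 0.0930
p = 43.6 kg·m/s, so δp = 0.0930 × 43.6 = 4.06 kg·m/s.

4.06 kg·m/s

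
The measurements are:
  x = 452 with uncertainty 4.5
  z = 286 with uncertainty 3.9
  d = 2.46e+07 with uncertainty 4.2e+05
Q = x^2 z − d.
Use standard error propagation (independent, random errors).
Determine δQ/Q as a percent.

Let p = x^2·z = 5.84e+07. δp/p = √((2·δx/x)² + (1·δz/z)²) = √(0.000396 + 0.000186) = 0.0241, so δp = 1.41e+06.
Q = p − d: δQ = √(δp² + δd²) = √(1.99e+12 + 1.76e+11) = 1.47e+06
Q = 3.38e+07, so δQ/Q = 1.47e+06/3.38e+07 = 0.0435.

4.35%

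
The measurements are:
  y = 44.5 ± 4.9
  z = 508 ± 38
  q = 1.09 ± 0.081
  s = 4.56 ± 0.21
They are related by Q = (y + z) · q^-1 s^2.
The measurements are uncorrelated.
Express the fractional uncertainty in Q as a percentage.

13.7%

Let u = y + z = 552. δu = √(δy² + δz²) = √(24.0 + 1440) = 38.3, so δu/u = 0.0693.
Q is then a monomial in u, q, s:
δQ/Q = √((δu/u)² + (-1·δq/q)² + (2·δs/s)²) = √(0.00481 + 0.00552 + 0.00848) = 0.137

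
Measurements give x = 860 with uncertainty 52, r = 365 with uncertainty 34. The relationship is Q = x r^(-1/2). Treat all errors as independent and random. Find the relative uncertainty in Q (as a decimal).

0.0763

Relative error in a monomial: (δQ/Q)² = Σ (nᵢ · δxᵢ/xᵢ)².
  (1·δx/x)² = (1×0.0605)² = 0.00366;  (−½·δr/r)² = (-0.5×0.0932)² = 0.00217
δQ/Q = √(0.00583) = 0.0763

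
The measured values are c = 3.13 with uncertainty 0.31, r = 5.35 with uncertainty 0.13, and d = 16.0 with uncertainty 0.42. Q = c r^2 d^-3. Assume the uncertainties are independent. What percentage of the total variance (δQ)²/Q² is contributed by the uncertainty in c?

(δQ/Q)² = (1·δc/c)² + (2·δr/r)² + (-3·δd/d)²
  c term: (1×0.0990)² = 0.00981
  r term: (2×0.0243)² = 0.00236
  d term: (-3×0.0262)² = 0.00620
Total = 0.0184. Share from c = 0.00981/0.0184 = 0.534.

53.4%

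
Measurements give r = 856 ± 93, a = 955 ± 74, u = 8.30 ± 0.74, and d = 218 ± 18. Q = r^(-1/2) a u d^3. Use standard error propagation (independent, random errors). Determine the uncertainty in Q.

7.85e+08

Since Q is a product/quotient, work with relative uncertainties:
  (−½·δr/r)² = (-0.5×0.109)² = 0.00295;  (1·δa/a)² = (1×0.0775)² = 0.00600;  (1·δu/u)² = (1×0.0892)² = 0.00795;  (3·δd/d)² = (3×0.0826)² = 0.0614
δQ/Q = √(0.0783) = 0.280
Q = 2.81e+09, so δQ = 0.280 × 2.81e+09 = 7.85e+08.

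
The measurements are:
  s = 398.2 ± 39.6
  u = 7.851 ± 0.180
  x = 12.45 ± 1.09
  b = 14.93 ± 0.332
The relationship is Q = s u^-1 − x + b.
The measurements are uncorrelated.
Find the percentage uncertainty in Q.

Let p = s·u^-1 = 50.72. δp/p = √((1·δs/s)² + (-1·δu/u)²) = √(0.00989 + 0.000526) = 0.102, so δp = 5.18.
Q = p − x + b: δQ = √(δp² + δx² + δb²) = √(26.8 + 1.19 + 0.110) = 5.30
Q = 53.20, so δQ/Q = 5.30/53.20 = 0.0996.

9.96%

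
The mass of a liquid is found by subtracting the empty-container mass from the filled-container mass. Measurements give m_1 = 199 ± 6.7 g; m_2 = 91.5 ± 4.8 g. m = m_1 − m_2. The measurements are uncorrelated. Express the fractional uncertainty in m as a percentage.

Sums and differences: (δm)² = Σ (cᵢ δxᵢ)².
  (δm_1)² = 44.9;  (δm_2)² = 23.0
δm = √(67.9) = 8.24 g
m = 108 g, so δm/m = 8.24/108 = 0.0767.

7.67%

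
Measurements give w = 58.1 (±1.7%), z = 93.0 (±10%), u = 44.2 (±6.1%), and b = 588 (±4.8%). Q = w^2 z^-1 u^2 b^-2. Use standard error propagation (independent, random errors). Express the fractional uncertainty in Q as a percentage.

18.8%

Since Q is a product/quotient, work with relative uncertainties:
  (2·δw/w)² = (2×0.0170)² = 0.00116;  (-1·δz/z)² = (-1×0.100)² = 0.0100;  (2·δu/u)² = (2×0.0610)² = 0.0149;  (-2·δb/b)² = (-2×0.0480)² = 0.00922
δQ/Q = √(0.0353) = 0.188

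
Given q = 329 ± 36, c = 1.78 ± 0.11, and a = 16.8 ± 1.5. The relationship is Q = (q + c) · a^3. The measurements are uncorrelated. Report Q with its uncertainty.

(1.57 ± 0.453) × 10^6

Let u = q + c = 331. δu = √(δq² + δc²) = √(1300 + 0.0121) = 36.0, so δu/u = 0.109.
Q is then a monomial in u, a:
δQ/Q = √((δu/u)² + (3·δa/a)²) = √(0.0118 + 0.0717) = 0.289
Q = 1.57e+06, so δQ = 0.289 × 1.57e+06 = 4.53e+05.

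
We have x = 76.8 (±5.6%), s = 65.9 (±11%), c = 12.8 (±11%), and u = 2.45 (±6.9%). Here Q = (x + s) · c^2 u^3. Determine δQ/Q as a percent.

Let w = x + s = 143. δw = √(δx² + δs²) = √(18.5 + 52.5) = 8.43, so δw/w = 0.0591.
Q is then a monomial in w, c, u:
δQ/Q = √((δw/w)² + (2·δc/c)² + (3·δu/u)²) = √(0.00349 + 0.0484 + 0.0428) = 0.308

30.8%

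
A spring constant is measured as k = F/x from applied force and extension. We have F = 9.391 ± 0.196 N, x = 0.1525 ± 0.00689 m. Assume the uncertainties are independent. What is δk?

k is a product of powers, so relative uncertainties combine in quadrature:
  (1·δF/F)² = (1×0.0209)² = 0.000436;  (-1·δx/x)² = (-1×0.0452)² = 0.00204
δk/k = √(0.00248) = 0.0498
k = 61.58 N/m, so δk = 0.0498 × 61.58 = 3.06 N/m.

3.06 N/m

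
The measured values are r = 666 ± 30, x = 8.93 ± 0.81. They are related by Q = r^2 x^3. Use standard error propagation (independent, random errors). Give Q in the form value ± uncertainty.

For a monomial Q ∝ r^2, x^3, fractional errors add in quadrature:
  (2·δr/r)² = (2×0.0450)² = 0.00812;  (3·δx/x)² = (3×0.0907)² = 0.0740
δQ/Q = √(0.0822) = 0.287
Q = 3.16e+08, so δQ = 0.287 × 3.16e+08 = 9.05e+07.

(3.16 ± 0.905) × 10^8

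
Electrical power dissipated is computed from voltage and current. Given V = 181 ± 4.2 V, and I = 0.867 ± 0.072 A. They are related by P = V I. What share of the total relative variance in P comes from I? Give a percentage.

92.8%

(δP/P)² = (1·δV/V)² + (1·δI/I)²
  V term: (1×0.0232)² = 0.000538
  I term: (1×0.0830)² = 0.00690
Total = 0.00743. Share from I = 0.00690/0.00743 = 0.928.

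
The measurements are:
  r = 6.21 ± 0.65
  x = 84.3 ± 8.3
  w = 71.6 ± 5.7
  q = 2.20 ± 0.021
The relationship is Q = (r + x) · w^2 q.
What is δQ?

Let u = r + x = 90.5. δu = √(δr² + δx²) = √(0.423 + 68.9) = 8.33, so δu/u = 0.0920.
Q is then a monomial in u, w, q:
δQ/Q = √((δu/u)² + (2·δw/w)² + (1·δq/q)²) = √(0.00846 + 0.0254 + 9.11e-05) = 0.184
Q = 1.02e+06, so δQ = 0.184 × 1.02e+06 = 1.88e+05.

1.88e+05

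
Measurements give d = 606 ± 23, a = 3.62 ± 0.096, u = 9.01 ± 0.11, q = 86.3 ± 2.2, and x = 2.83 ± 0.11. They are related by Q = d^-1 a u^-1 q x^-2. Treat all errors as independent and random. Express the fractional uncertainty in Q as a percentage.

9.48%

Each factor contributes (exponent × relative error)² to (δQ/Q)²:
  (-1·δd/d)² = (-1×0.0380)² = 0.00144;  (1·δa/a)² = (1×0.0265)² = 0.000703;  (-1·δu/u)² = (-1×0.0122)² = 0.000149;  (1·δq/q)² = (1×0.0255)² = 0.000650;  (-2·δx/x)² = (-2×0.0389)² = 0.00604
δQ/Q = √(0.00899) = 0.0948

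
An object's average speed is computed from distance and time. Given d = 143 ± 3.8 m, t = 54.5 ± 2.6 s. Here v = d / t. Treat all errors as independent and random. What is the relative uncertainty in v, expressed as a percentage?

5.46%

v is a product of powers, so relative uncertainties combine in quadrature:
  (1·δd/d)² = (1×0.0266)² = 0.000706;  (-1·δt/t)² = (-1×0.0477)² = 0.00228
δv/v = √(0.00298) = 0.0546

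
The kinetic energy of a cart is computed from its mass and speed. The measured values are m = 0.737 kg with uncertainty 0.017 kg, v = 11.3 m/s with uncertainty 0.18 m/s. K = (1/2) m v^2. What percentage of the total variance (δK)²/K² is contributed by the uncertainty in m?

34.4%

(δK/K)² = (1·δm/m)² + (2·δv/v)²
  m term: (1×0.0231)² = 0.000532
  v term: (2×0.0159)² = 0.00101
Total = 0.00155. Share from m = 0.000532/0.00155 = 0.344.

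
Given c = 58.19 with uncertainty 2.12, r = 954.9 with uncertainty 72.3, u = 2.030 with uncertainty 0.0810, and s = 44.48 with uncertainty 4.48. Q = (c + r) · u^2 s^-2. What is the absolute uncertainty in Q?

0.481

Let w = c + r = 1013. δw = √(δc² + δr²) = √(4.49 + 5230) = 72.3, so δw/w = 0.0714.
Q is then a monomial in w, u, s:
δQ/Q = √((δw/w)² + (2·δu/u)² + (-2·δs/s)²) = √(0.00510 + 0.00637 + 0.0406) = 0.228
Q = 2.110, so δQ = 0.228 × 2.110 = 0.481.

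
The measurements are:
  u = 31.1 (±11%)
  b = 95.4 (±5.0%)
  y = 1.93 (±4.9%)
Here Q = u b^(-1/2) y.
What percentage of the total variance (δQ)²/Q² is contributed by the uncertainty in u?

80.0%

(δQ/Q)² = (1·δu/u)² + (−½·δb/b)² + (1·δy/y)²
  u term: (1×0.110)² = 0.0121
  b term: (-0.5×0.0500)² = 0.000625
  y term: (1×0.0490)² = 0.00240
Total = 0.0151. Share from u = 0.0121/0.0151 = 0.800.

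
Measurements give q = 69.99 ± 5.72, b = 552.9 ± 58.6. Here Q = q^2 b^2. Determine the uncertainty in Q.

Products/powers → add relative errors in quadrature, weighted by exponent:
  (2·δq/q)² = (2×0.0817)² = 0.0267;  (2·δb/b)² = (2×0.106)² = 0.0449
δQ/Q = √(0.0716) = 0.268
Q = 1.497e+09, so δQ = 0.268 × 1.497e+09 = 4.01e+08.

4.01e+08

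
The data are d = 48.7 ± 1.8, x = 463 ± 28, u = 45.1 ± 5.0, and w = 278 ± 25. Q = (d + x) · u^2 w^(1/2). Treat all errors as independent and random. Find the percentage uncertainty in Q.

Let h = d + x = 512. δh = √(δd² + δx²) = √(3.24 + 784) = 28.1, so δh/h = 0.0548.
Q is then a monomial in h, u, w:
δQ/Q = √((δh/h)² + (2·δu/u)² + (½·δw/w)²) = √(0.00301 + 0.0492 + 0.00202) = 0.233

23.3%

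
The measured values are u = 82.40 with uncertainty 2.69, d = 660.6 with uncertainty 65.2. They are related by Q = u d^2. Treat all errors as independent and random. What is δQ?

Each factor contributes (exponent × relative error)² to (δQ/Q)²:
  (1·δu/u)² = (1×0.0326)² = 0.00107;  (2·δd/d)² = (2×0.0987)² = 0.0390
δQ/Q = √(0.0400) = 0.200
Q = 3.596e+07, so δQ = 0.200 × 3.596e+07 = 7.19e+06.

7.19e+06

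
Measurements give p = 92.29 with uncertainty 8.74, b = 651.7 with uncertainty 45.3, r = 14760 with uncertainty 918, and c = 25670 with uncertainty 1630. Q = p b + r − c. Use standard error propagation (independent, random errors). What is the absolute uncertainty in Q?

Let w = p·b = 60150. δw/w = √((1·δp/p)² + (1·δb/b)²) = √(0.00897 + 0.00483) = 0.117, so δw = 7070.
Q = w + r − c: δQ = √(δw² + δr² + δc²) = √(4.99e+07 + 8.43e+05 + 2.66e+06) = 7310

7310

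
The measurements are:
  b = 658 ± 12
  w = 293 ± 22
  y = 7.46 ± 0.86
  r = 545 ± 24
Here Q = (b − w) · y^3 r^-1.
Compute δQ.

98.8

Let u = b − w = 365. δu = √(δb² + δw²) = √(144 + 484) = 25.1, so δu/u = 0.0687.
Q is then a monomial in u, y, r:
δQ/Q = √((δu/u)² + (3·δy/y)² + (-1·δr/r)²) = √(0.00471 + 0.120 + 0.00194) = 0.355
Q = 278, so δQ = 0.355 × 278 = 98.8.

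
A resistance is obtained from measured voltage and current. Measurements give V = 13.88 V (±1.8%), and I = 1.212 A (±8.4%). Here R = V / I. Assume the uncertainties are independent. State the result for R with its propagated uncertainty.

R is a product of powers, so relative uncertainties combine in quadrature:
  (1·δV/V)² = (1×0.0180)² = 0.000324;  (-1·δI/I)² = (-1×0.0840)² = 0.00706
δR/R = √(0.00738) = 0.0859
R = 11.45 Ω, so δR = 0.0859 × 11.45 = 0.984 Ω.

11.45 ± 0.984 Ω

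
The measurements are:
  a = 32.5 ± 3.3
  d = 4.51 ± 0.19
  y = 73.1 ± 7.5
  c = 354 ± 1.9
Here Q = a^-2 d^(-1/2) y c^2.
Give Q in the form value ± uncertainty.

Each factor contributes (exponent × relative error)² to (δQ/Q)²:
  (-2·δa/a)² = (-2×0.102)² = 0.0412;  (−½·δd/d)² = (-0.5×0.0421)² = 0.000444;  (1·δy/y)² = (1×0.103)² = 0.0105;  (2·δc/c)² = (2×0.00537)² = 0.000115
δQ/Q = √(0.0523) = 0.229
Q = 4080, so δQ = 0.229 × 4080 = 934.

4080 ± 934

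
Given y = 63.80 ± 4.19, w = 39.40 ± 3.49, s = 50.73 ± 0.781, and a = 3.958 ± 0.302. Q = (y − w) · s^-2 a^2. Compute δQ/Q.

0.272

Let u = y − w = 24.40. δu = √(δy² + δw²) = √(17.6 + 12.2) = 5.45, so δu/u = 0.223.
Q is then a monomial in u, s, a:
δQ/Q = √((δu/u)² + (-2·δs/s)² + (2·δa/a)²) = √(0.0499 + 0.000948 + 0.0233) = 0.272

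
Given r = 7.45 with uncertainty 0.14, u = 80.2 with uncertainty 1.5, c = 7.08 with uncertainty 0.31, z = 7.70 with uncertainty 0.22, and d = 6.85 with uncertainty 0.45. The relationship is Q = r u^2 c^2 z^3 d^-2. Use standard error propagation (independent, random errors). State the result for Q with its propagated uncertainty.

Q is a product of powers, so relative uncertainties combine in quadrature:
  (1·δr/r)² = (1×0.0188)² = 0.000353;  (2·δu/u)² = (2×0.0187)² = 0.00140;  (2·δc/c)² = (2×0.0438)² = 0.00767;  (3·δz/z)² = (3×0.0286)² = 0.00735;  (-2·δd/d)² = (-2×0.0657)² = 0.0173
δQ/Q = √(0.0340) = 0.184
Q = 2.34e+07, so δQ = 0.184 × 2.34e+07 = 4.31e+06.

(2.34 ± 0.431) × 10^7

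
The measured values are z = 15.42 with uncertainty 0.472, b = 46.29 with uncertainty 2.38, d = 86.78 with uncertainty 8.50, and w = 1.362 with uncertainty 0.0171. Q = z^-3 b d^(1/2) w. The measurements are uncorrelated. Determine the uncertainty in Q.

0.0187

Since Q is a product/quotient, work with relative uncertainties:
  (-3·δz/z)² = (-3×0.0306)² = 0.00843;  (1·δb/b)² = (1×0.0514)² = 0.00264;  (½·δd/d)² = (0.5×0.0979)² = 0.00240;  (1·δw/w)² = (1×0.0126)² = 0.000158
δQ/Q = √(0.0136) = 0.117
Q = 0.1602, so δQ = 0.117 × 0.1602 = 0.0187.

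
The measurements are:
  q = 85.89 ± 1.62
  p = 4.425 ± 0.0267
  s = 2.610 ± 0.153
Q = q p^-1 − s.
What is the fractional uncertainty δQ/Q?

0.0246

Let w = q·p^-1 = 19.41. δw/w = √((1·δq/q)² + (-1·δp/p)²) = √(0.000356 + 3.64e-05) = 0.0198, so δw = 0.384.
Q = w − s: δQ = √(δw² + δs²) = √(0.148 + 0.0234) = 0.414
Q = 16.80, so δQ/Q = 0.414/16.80 = 0.0246.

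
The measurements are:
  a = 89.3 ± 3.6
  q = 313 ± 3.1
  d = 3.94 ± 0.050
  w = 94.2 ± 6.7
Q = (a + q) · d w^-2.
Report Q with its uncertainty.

Let u = a + q = 402. δu = √(δa² + δq²) = √(13.0 + 9.61) = 4.75, so δu/u = 0.0118.
Q is then a monomial in u, d, w:
δQ/Q = √((δu/u)² + (1·δd/d)² + (-2·δw/w)²) = √(0.000139 + 0.000161 + 0.0202) = 0.143
Q = 0.179, so δQ = 0.143 × 0.179 = 0.0256.

0.179 ± 0.0256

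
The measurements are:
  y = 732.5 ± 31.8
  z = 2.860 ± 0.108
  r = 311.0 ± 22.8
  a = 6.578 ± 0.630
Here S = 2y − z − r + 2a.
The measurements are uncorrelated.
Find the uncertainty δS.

S is a linear combination, so absolute uncertainties add in quadrature:
  (2·δy)² = 4040;  (δz)² = 0.0117;  (δr)² = 520;  (2·δa)² = 1.59
δS = √(4570) = 67.6

67.6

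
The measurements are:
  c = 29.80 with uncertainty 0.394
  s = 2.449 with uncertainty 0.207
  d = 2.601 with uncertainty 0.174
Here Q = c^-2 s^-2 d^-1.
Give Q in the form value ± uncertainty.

(7.219 ± 1.33) × 10^-5

Since Q is a product/quotient, work with relative uncertainties:
  (-2·δc/c)² = (-2×0.0132)² = 0.000699;  (-2·δs/s)² = (-2×0.0845)² = 0.0286;  (-1·δd/d)² = (-1×0.0669)² = 0.00448
δQ/Q = √(0.0338) = 0.184
Q = 7.219e-05, so δQ = 0.184 × 7.219e-05 = 1.33e-05.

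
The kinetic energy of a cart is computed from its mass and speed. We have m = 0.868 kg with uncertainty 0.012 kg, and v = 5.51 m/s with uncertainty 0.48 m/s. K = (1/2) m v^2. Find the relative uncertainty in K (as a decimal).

0.175

For a monomial K ∝ m, v^2, fractional errors add in quadrature:
  (1·δm/m)² = (1×0.0138)² = 0.000191;  (2·δv/v)² = (2×0.0871)² = 0.0304
δK/K = √(0.0305) = 0.175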